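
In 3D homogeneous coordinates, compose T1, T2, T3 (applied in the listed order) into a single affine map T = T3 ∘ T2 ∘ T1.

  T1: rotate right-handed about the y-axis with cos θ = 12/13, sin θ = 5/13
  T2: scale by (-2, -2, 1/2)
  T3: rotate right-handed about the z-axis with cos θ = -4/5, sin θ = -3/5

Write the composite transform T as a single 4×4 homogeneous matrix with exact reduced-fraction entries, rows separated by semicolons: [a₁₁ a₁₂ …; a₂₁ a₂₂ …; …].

T1 = [12/13 0 5/13 0; 0 1 0 0; -5/13 0 12/13 0; 0 0 0 1]
T2·T1 = [-24/13 0 -10/13 0; 0 -2 0 0; -5/26 0 6/13 0; 0 0 0 1]
T3·…·T1 = [96/65 -6/5 8/13 0; 72/65 8/5 6/13 0; -5/26 0 6/13 0; 0 0 0 1]

T = [96/65 -6/5 8/13 0; 72/65 8/5 6/13 0; -5/26 0 6/13 0; 0 0 0 1]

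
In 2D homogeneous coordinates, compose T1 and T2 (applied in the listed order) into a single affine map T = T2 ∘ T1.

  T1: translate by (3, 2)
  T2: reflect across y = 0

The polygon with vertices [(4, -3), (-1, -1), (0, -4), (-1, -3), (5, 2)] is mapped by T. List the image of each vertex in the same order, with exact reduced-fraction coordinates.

image vertices: (7, 1), (2, -1), (3, 2), (2, 1), (8, -4)

T1 translate by (3, 2): (4, -3) → (7, -1); (-1, -1) → (2, 1); (0, -4) → (3, -2); (-1, -3) → (2, -1); (5, 2) → (8, 4)
T2 reflect across y = 0: (7, -1) → (7, 1); (2, 1) → (2, -1); (3, -2) → (3, 2); (2, -1) → (2, 1); (8, 4) → (8, -4)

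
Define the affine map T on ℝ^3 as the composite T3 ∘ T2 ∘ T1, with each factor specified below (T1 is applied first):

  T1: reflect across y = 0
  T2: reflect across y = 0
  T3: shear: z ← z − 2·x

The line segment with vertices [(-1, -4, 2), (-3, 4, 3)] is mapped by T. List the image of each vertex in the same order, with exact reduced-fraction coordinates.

image vertices: (-1, -4, 4), (-3, 4, 9)

T1 reflect across y = 0: (-1, -4, 2) → (-1, 4, 2); (-3, 4, 3) → (-3, -4, 3)
T2 reflect across y = 0: (-1, 4, 2) → (-1, -4, 2); (-3, -4, 3) → (-3, 4, 3)
T3 shear: z ← z − 2·x: (-1, -4, 2) → (-1, -4, 4); (-3, 4, 3) → (-3, 4, 9)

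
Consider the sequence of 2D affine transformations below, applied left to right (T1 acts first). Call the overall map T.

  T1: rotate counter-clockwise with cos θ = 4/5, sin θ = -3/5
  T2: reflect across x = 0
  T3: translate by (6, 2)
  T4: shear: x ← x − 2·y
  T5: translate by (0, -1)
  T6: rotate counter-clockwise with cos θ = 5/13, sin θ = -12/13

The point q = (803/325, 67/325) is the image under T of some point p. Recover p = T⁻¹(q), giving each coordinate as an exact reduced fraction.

p = (-2, 1/5)

T1 = [4/5 3/5 0; -3/5 4/5 0; 0 0 1]
T2·T1 = [-4/5 -3/5 0; -3/5 4/5 0; 0 0 1]
T3·…·T1 = [-4/5 -3/5 6; -3/5 4/5 2; 0 0 1]
T4·…·T1 = [2/5 -11/5 2; -3/5 4/5 2; 0 0 1]
T5·…·T1 = [2/5 -11/5 2; -3/5 4/5 1; 0 0 1]
T6·…·T1 = [-2/5 -7/65 22/13; -3/5 152/65 -19/13; 0 0 1]
det M = -1; M⁻¹ = [-152/65 -7/65 19/5; -3/5 2/5 8/5; 0 0 1]
M⁻¹ · (803/325, 67/325)ᵀ = (-2, 1/5)ᵀ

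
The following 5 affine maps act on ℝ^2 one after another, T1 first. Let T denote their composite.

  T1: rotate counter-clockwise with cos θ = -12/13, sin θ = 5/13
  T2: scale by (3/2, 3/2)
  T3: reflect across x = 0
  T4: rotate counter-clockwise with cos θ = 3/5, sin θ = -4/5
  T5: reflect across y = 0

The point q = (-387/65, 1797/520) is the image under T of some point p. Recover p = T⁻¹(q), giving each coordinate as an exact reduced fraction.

p = (-9/4, 4)

T1 = [-12/13 -5/13 0; 5/13 -12/13 0; 0 0 1]
T2·T1 = [-18/13 -15/26 0; 15/26 -18/13 0; 0 0 1]
T3·…·T1 = [18/13 15/26 0; 15/26 -18/13 0; 0 0 1]
T4·…·T1 = [84/65 -99/130 0; -99/130 -84/65 0; 0 0 1]
T5·…·T1 = [84/65 -99/130 0; 99/130 84/65 0; 0 0 1]
det M = 9/4; M⁻¹ = [112/195 22/65 0; -22/65 112/195 0; 0 0 1]
M⁻¹ · (-387/65, 1797/520)ᵀ = (-9/4, 4)ᵀ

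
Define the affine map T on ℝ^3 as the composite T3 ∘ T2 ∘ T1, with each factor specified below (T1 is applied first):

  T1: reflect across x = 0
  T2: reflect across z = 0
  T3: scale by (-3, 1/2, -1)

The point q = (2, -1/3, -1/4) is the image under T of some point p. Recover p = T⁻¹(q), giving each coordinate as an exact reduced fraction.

p = (2/3, -2/3, -1/4)

T1 = [-1 0 0 0; 0 1 0 0; 0 0 1 0; 0 0 0 1]
T2·T1 = [-1 0 0 0; 0 1 0 0; 0 0 -1 0; 0 0 0 1]
T3·…·T1 = [3 0 0 0; 0 1/2 0 0; 0 0 1 0; 0 0 0 1]
det M = 3/2; M⁻¹ = [1/3 0 0 0; 0 2 0 0; 0 0 1 0; 0 0 0 1]
M⁻¹ · (2, -1/3, -1/4)ᵀ = (2/3, -2/3, -1/4)ᵀ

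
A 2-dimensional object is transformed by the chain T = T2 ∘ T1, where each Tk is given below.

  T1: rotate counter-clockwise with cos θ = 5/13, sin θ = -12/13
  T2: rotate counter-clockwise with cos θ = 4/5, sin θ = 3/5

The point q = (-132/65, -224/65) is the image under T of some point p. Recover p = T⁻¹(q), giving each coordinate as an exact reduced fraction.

p = (0, -4)

T1 = [5/13 12/13 0; -12/13 5/13 0; 0 0 1]
T2·T1 = [56/65 33/65 0; -33/65 56/65 0; 0 0 1]
det M = 1; M⁻¹ = [56/65 -33/65 0; 33/65 56/65 0; 0 0 1]
M⁻¹ · (-132/65, -224/65)ᵀ = (0, -4)ᵀ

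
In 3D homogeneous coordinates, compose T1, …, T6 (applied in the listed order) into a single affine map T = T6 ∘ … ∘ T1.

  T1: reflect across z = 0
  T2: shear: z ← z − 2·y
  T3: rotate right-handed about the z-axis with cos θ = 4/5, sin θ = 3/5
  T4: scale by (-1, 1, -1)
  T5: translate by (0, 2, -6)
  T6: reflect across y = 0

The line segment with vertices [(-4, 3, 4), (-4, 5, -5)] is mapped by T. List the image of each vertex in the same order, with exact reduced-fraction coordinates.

T1 reflect across z = 0: (-4, 3, 4) → (-4, 3, -4); (-4, 5, -5) → (-4, 5, 5)
T2 shear: z ← z − 2·y: (-4, 3, -4) → (-4, 3, -10); (-4, 5, 5) → (-4, 5, -5)
T3 rotate right-handed about the z-axis with cos θ = 4/5, sin θ = 3/5: (-4, 3, -10) → (-5, 0, -10); (-4, 5, -5) → (-31/5, 8/5, -5)
T4 scale by (-1, 1, -1): (-5, 0, -10) → (5, 0, 10); (-31/5, 8/5, -5) → (31/5, 8/5, 5)
T5 translate by (0, 2, -6): (5, 0, 10) → (5, 2, 4); (31/5, 8/5, 5) → (31/5, 18/5, -1)
T6 reflect across y = 0: (5, 2, 4) → (5, -2, 4); (31/5, 18/5, -1) → (31/5, -18/5, -1)

image vertices: (5, -2, 4), (31/5, -18/5, -1)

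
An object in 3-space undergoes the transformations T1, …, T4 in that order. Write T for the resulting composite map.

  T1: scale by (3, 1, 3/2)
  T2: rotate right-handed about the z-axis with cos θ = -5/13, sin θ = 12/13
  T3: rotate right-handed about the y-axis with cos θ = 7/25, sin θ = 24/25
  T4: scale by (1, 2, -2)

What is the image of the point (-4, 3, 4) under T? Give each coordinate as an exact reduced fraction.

T(p) = (408/65, -318/13, 12/65)

T1 scale by (3, 1, 3/2): (-4, 3, 4) → (-12, 3, 6)
T2 rotate right-handed about the z-axis with cos θ = -5/13, sin θ = 12/13: (-12, 3, 6) → (24/13, -159/13, 6)
T3 rotate right-handed about the y-axis with cos θ = 7/25, sin θ = 24/25: (24/13, -159/13, 6) → (408/65, -159/13, -6/65)
T4 scale by (1, 2, -2): (408/65, -159/13, -6/65) → (408/65, -318/13, 12/65)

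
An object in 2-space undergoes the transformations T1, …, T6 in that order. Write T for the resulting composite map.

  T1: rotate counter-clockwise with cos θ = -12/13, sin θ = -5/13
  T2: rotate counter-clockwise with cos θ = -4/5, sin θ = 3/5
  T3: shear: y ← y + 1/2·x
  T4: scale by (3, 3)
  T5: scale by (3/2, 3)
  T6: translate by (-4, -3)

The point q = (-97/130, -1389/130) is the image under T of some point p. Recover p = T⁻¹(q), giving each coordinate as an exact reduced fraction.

p = (1, -1)

T1 = [-12/13 5/13 0; -5/13 -12/13 0; 0 0 1]
T2·T1 = [63/65 16/65 0; -16/65 63/65 0; 0 0 1]
T3·…·T1 = [63/65 16/65 0; 31/130 71/65 0; 0 0 1]
T4·…·T1 = [189/65 48/65 0; 93/130 213/65 0; 0 0 1]
T5·…·T1 = [567/130 72/65 0; 279/130 639/65 0; 0 0 1]
T6·…·T1 = [567/130 72/65 -4; 279/130 639/65 -3; 0 0 1]
det M = 81/2; M⁻¹ = [142/585 -16/585 8/9; -31/585 7/65 1/9; 0 0 1]
M⁻¹ · (-97/130, -1389/130)ᵀ = (1, -1)ᵀ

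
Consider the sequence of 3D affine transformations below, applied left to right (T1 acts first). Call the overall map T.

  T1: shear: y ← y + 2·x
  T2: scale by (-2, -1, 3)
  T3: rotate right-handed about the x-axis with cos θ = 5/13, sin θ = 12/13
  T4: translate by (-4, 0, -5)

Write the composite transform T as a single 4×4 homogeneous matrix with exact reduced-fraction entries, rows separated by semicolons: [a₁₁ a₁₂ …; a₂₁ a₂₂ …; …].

T = [-2 0 0 -4; -10/13 -5/13 -36/13 0; -24/13 -12/13 15/13 -5; 0 0 0 1]

T1 = [1 0 0 0; 2 1 0 0; 0 0 1 0; 0 0 0 1]
T2·T1 = [-2 0 0 0; -2 -1 0 0; 0 0 3 0; 0 0 0 1]
T3·…·T1 = [-2 0 0 0; -10/13 -5/13 -36/13 0; -24/13 -12/13 15/13 0; 0 0 0 1]
T4·…·T1 = [-2 0 0 -4; -10/13 -5/13 -36/13 0; -24/13 -12/13 15/13 -5; 0 0 0 1]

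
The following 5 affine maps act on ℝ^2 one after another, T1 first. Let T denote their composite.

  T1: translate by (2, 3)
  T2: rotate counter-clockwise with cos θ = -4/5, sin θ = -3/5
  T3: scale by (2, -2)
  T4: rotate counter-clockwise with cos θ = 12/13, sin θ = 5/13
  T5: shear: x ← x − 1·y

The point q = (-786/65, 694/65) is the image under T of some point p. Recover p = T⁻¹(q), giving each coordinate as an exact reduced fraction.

p = (0, 2)

T1 = [1 0 2; 0 1 3; 0 0 1]
T2·T1 = [-4/5 3/5 1/5; -3/5 -4/5 -18/5; 0 0 1]
T3·…·T1 = [-8/5 6/5 2/5; 6/5 8/5 36/5; 0 0 1]
T4·…·T1 = [-126/65 32/65 -12/5; 32/65 126/65 34/5; 0 0 1]
T5·…·T1 = [-158/65 -94/65 -46/5; 32/65 126/65 34/5; 0 0 1]
det M = -4; M⁻¹ = [-63/130 -47/130 -2; 8/65 79/130 -3; 0 0 1]
M⁻¹ · (-786/65, 694/65)ᵀ = (0, 2)ᵀ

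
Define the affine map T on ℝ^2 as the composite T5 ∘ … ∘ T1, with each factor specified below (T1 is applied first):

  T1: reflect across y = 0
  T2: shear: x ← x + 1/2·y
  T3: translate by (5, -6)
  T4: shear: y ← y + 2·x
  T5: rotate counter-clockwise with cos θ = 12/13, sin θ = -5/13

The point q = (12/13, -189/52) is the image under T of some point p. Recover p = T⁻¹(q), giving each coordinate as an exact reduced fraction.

p = (-2, 3/2)

T1 = [1 0 0; 0 -1 0; 0 0 1]
T2·T1 = [1 -1/2 0; 0 -1 0; 0 0 1]
T3·…·T1 = [1 -1/2 5; 0 -1 -6; 0 0 1]
T4·…·T1 = [1 -1/2 5; 2 -2 4; 0 0 1]
T5·…·T1 = [22/13 -16/13 80/13; 19/13 -43/26 23/13; 0 0 1]
det M = -1; M⁻¹ = [43/26 -16/13 -8; 19/13 -22/13 -6; 0 0 1]
M⁻¹ · (12/13, -189/52)ᵀ = (-2, 3/2)ᵀ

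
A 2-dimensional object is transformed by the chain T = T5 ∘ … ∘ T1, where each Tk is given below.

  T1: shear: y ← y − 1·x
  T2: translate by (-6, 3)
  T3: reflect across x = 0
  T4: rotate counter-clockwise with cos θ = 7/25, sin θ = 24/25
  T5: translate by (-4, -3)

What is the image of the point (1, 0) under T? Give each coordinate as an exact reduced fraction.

T1 shear: y ← y − 1·x: (1, 0) → (1, -1)
T2 translate by (-6, 3): (1, -1) → (-5, 2)
T3 reflect across x = 0: (-5, 2) → (5, 2)
T4 rotate counter-clockwise with cos θ = 7/25, sin θ = 24/25: (5, 2) → (-13/25, 134/25)
T5 translate by (-4, -3): (-13/25, 134/25) → (-113/25, 59/25)

T(p) = (-113/25, 59/25)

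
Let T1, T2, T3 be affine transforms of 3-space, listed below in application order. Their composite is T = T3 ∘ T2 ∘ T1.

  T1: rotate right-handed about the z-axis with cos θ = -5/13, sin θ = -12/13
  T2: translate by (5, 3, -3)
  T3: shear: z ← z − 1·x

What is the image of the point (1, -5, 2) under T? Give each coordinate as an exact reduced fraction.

T1 rotate right-handed about the z-axis with cos θ = -5/13, sin θ = -12/13: (1, -5, 2) → (-5, 1, 2)
T2 translate by (5, 3, -3): (-5, 1, 2) → (0, 4, -1)
T3 shear: z ← z − 1·x: (0, 4, -1) → (0, 4, -1)

T(p) = (0, 4, -1)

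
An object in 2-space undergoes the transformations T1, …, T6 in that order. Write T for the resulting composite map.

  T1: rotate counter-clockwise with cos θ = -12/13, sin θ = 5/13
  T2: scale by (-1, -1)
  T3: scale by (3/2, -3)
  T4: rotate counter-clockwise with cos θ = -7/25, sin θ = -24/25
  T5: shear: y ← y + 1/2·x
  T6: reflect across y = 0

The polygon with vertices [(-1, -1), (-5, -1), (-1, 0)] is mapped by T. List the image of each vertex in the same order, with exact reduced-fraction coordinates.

image vertices: (21/10, -129/52), (-39/50, -153/20), (-18/25, -84/65)

T1 rotate counter-clockwise with cos θ = -12/13, sin θ = 5/13: (-1, -1) → (17/13, 7/13); (-5, -1) → (5, -1); (-1, 0) → (12/13, -5/13)
T2 scale by (-1, -1): (17/13, 7/13) → (-17/13, -7/13); (5, -1) → (-5, 1); (12/13, -5/13) → (-12/13, 5/13)
T3 scale by (3/2, -3): (-17/13, -7/13) → (-51/26, 21/13); (-5, 1) → (-15/2, -3); (-12/13, 5/13) → (-18/13, -15/13)
T4 rotate counter-clockwise with cos θ = -7/25, sin θ = -24/25: (-51/26, 21/13) → (21/10, 93/65); (-15/2, -3) → (-39/50, 201/25); (-18/13, -15/13) → (-18/25, 537/325)
T5 shear: y ← y + 1/2·x: (21/10, 93/65) → (21/10, 129/52); (-39/50, 201/25) → (-39/50, 153/20); (-18/25, 537/325) → (-18/25, 84/65)
T6 reflect across y = 0: (21/10, 129/52) → (21/10, -129/52); (-39/50, 153/20) → (-39/50, -153/20); (-18/25, 84/65) → (-18/25, -84/65)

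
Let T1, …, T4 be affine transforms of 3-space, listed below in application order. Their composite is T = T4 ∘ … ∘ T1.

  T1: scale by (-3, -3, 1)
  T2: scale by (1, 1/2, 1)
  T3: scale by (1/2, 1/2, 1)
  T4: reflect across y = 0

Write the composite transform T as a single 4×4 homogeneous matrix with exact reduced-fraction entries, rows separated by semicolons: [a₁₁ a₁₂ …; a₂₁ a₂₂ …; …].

T1 = [-3 0 0 0; 0 -3 0 0; 0 0 1 0; 0 0 0 1]
T2·T1 = [-3 0 0 0; 0 -3/2 0 0; 0 0 1 0; 0 0 0 1]
T3·…·T1 = [-3/2 0 0 0; 0 -3/4 0 0; 0 0 1 0; 0 0 0 1]
T4·…·T1 = [-3/2 0 0 0; 0 3/4 0 0; 0 0 1 0; 0 0 0 1]

T = [-3/2 0 0 0; 0 3/4 0 0; 0 0 1 0; 0 0 0 1]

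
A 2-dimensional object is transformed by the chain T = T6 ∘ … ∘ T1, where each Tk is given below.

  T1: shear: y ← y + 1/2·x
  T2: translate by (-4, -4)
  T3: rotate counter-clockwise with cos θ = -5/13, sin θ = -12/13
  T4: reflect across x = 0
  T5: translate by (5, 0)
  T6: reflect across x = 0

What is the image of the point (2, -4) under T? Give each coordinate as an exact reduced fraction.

T1 shear: y ← y + 1/2·x: (2, -4) → (2, -3)
T2 translate by (-4, -4): (2, -3) → (-2, -7)
T3 rotate counter-clockwise with cos θ = -5/13, sin θ = -12/13: (-2, -7) → (-74/13, 59/13)
T4 reflect across x = 0: (-74/13, 59/13) → (74/13, 59/13)
T5 translate by (5, 0): (74/13, 59/13) → (139/13, 59/13)
T6 reflect across x = 0: (139/13, 59/13) → (-139/13, 59/13)

T(p) = (-139/13, 59/13)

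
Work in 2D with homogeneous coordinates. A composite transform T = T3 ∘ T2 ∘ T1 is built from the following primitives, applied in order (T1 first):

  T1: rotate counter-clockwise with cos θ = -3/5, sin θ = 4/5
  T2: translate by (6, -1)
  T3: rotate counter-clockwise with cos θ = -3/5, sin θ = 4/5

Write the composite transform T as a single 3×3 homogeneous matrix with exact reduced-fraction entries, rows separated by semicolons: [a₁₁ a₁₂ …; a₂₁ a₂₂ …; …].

T1 = [-3/5 -4/5 0; 4/5 -3/5 0; 0 0 1]
T2·T1 = [-3/5 -4/5 6; 4/5 -3/5 -1; 0 0 1]
T3·…·T1 = [-7/25 24/25 -14/5; -24/25 -7/25 27/5; 0 0 1]

T = [-7/25 24/25 -14/5; -24/25 -7/25 27/5; 0 0 1]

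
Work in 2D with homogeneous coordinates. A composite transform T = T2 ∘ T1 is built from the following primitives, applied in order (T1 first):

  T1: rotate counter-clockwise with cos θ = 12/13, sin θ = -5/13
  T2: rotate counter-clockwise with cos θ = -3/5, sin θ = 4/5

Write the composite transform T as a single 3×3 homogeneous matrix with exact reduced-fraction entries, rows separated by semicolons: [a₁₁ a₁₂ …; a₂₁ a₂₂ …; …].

T1 = [12/13 5/13 0; -5/13 12/13 0; 0 0 1]
T2·T1 = [-16/65 -63/65 0; 63/65 -16/65 0; 0 0 1]

T = [-16/65 -63/65 0; 63/65 -16/65 0; 0 0 1]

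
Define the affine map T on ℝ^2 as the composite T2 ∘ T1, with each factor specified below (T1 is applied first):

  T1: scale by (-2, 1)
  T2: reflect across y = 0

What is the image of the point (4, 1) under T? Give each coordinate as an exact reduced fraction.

T(p) = (-8, -1)

T1 scale by (-2, 1): (4, 1) → (-8, 1)
T2 reflect across y = 0: (-8, 1) → (-8, -1)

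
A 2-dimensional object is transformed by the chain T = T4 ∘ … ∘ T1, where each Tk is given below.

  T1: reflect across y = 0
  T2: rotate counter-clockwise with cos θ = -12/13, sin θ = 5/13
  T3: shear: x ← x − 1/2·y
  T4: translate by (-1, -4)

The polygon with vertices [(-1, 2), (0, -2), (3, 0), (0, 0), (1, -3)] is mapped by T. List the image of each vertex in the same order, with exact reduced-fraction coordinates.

T1 reflect across y = 0: (-1, 2) → (-1, -2); (0, -2) → (0, 2); (3, 0) → (3, 0); (0, 0) → (0, 0); (1, -3) → (1, 3)
T2 rotate counter-clockwise with cos θ = -12/13, sin θ = 5/13: (-1, -2) → (22/13, 19/13); (0, 2) → (-10/13, -24/13); (3, 0) → (-36/13, 15/13); (0, 0) → (0, 0); (1, 3) → (-27/13, -31/13)
T3 shear: x ← x − 1/2·y: (22/13, 19/13) → (25/26, 19/13); (-10/13, -24/13) → (2/13, -24/13); (-36/13, 15/13) → (-87/26, 15/13); (0, 0) → (0, 0); (-27/13, -31/13) → (-23/26, -31/13)
T4 translate by (-1, -4): (25/26, 19/13) → (-1/26, -33/13); (2/13, -24/13) → (-11/13, -76/13); (-87/26, 15/13) → (-113/26, -37/13); (0, 0) → (-1, -4); (-23/26, -31/13) → (-49/26, -83/13)

image vertices: (-1/26, -33/13), (-11/13, -76/13), (-113/26, -37/13), (-1, -4), (-49/26, -83/13)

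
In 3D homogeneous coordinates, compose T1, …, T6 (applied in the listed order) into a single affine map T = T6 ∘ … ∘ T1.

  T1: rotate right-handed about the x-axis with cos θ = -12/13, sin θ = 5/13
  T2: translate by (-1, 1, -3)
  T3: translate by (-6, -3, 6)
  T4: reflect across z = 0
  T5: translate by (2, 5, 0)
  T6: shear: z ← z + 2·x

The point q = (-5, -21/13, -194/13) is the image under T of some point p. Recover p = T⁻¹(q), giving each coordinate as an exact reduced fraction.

T1 = [1 0 0 0; 0 -12/13 -5/13 0; 0 5/13 -12/13 0; 0 0 0 1]
T2·T1 = [1 0 0 -1; 0 -12/13 -5/13 1; 0 5/13 -12/13 -3; 0 0 0 1]
T3·…·T1 = [1 0 0 -7; 0 -12/13 -5/13 -2; 0 5/13 -12/13 3; 0 0 0 1]
T4·…·T1 = [1 0 0 -7; 0 -12/13 -5/13 -2; 0 -5/13 12/13 -3; 0 0 0 1]
T5·…·T1 = [1 0 0 -5; 0 -12/13 -5/13 3; 0 -5/13 12/13 -3; 0 0 0 1]
T6·…·T1 = [1 0 0 -5; 0 -12/13 -5/13 3; 2 -5/13 12/13 -13; 0 0 0 1]
det M = -1; M⁻¹ = [1 0 0 5; 10/13 -12/13 -5/13 21/13; -24/13 -5/13 12/13 51/13; 0 0 0 1]
M⁻¹ · (-5, -21/13, -194/13)ᵀ = (0, 5, 0)ᵀ

p = (0, 5, 0)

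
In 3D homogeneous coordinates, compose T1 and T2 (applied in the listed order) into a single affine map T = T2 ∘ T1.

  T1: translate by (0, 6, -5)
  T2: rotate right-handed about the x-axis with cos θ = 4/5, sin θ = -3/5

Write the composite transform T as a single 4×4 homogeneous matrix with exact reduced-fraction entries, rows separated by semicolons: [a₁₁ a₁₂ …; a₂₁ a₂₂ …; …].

T = [1 0 0 0; 0 4/5 3/5 9/5; 0 -3/5 4/5 -38/5; 0 0 0 1]

T1 = [1 0 0 0; 0 1 0 6; 0 0 1 -5; 0 0 0 1]
T2·T1 = [1 0 0 0; 0 4/5 3/5 9/5; 0 -3/5 4/5 -38/5; 0 0 0 1]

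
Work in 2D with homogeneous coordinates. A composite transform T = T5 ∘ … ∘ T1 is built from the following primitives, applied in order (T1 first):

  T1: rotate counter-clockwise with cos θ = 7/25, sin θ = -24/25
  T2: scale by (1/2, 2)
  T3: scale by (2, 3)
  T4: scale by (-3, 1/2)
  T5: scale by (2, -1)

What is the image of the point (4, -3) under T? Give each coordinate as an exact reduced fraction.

T(p) = (264/25, 351/25)

T1 rotate counter-clockwise with cos θ = 7/25, sin θ = -24/25: (4, -3) → (-44/25, -117/25)
T2 scale by (1/2, 2): (-44/25, -117/25) → (-22/25, -234/25)
T3 scale by (2, 3): (-22/25, -234/25) → (-44/25, -702/25)
T4 scale by (-3, 1/2): (-44/25, -702/25) → (132/25, -351/25)
T5 scale by (2, -1): (132/25, -351/25) → (264/25, 351/25)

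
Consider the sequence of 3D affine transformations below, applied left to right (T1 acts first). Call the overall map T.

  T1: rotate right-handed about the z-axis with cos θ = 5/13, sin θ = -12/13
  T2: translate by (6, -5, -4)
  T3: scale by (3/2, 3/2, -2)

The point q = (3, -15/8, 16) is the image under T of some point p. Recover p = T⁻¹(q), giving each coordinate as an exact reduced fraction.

p = (-5, -9/4, -4)

T1 = [5/13 12/13 0 0; -12/13 5/13 0 0; 0 0 1 0; 0 0 0 1]
T2·T1 = [5/13 12/13 0 6; -12/13 5/13 0 -5; 0 0 1 -4; 0 0 0 1]
T3·…·T1 = [15/26 18/13 0 9; -18/13 15/26 0 -15/2; 0 0 -2 8; 0 0 0 1]
det M = -9/2; M⁻¹ = [10/39 -8/13 0 -90/13; 8/13 10/39 0 -47/13; 0 0 -1/2 4; 0 0 0 1]
M⁻¹ · (3, -15/8, 16)ᵀ = (-5, -9/4, -4)ᵀ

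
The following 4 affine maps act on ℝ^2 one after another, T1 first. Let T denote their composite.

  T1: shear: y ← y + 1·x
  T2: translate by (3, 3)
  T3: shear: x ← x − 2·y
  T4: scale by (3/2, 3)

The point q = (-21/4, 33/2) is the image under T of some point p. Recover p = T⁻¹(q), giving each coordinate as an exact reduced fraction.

T1 = [1 0 0; 1 1 0; 0 0 1]
T2·T1 = [1 0 3; 1 1 3; 0 0 1]
T3·…·T1 = [-1 -2 -3; 1 1 3; 0 0 1]
T4·…·T1 = [-3/2 -3 -9/2; 3 3 9; 0 0 1]
det M = 9/2; M⁻¹ = [2/3 2/3 -3; -2/3 -1/3 0; 0 0 1]
M⁻¹ · (-21/4, 33/2)ᵀ = (9/2, -2)ᵀ

p = (9/2, -2)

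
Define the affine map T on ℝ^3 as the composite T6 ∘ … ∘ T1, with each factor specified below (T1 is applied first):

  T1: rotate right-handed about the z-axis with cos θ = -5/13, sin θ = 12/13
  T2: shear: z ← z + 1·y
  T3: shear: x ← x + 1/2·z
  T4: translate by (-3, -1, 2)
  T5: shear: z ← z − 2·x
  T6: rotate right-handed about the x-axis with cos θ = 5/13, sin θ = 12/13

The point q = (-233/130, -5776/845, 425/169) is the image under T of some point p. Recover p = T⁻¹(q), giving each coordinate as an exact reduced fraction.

p = (1/2, -3/5, 1)

T1 = [-5/13 -12/13 0 0; 12/13 -5/13 0 0; 0 0 1 0; 0 0 0 1]
T2·T1 = [-5/13 -12/13 0 0; 12/13 -5/13 0 0; 12/13 -5/13 1 0; 0 0 0 1]
T3·…·T1 = [1/13 -29/26 1/2 0; 12/13 -5/13 0 0; 12/13 -5/13 1 0; 0 0 0 1]
T4·…·T1 = [1/13 -29/26 1/2 -3; 12/13 -5/13 0 -1; 12/13 -5/13 1 2; 0 0 0 1]
T5·…·T1 = [1/13 -29/26 1/2 -3; 12/13 -5/13 0 -1; 10/13 24/13 0 8; 0 0 0 1]
T6·…·T1 = [1/13 -29/26 1/2 -3; -60/169 -313/169 0 -101/13; 194/169 60/169 0 28/13; 0 0 0 1]
det M = 1; M⁻¹ = [0 30/169 313/338 -8/13; 0 -97/169 -30/169 -53/13; 2 -17/13 -7/13 -3; 0 0 0 1]
M⁻¹ · (-233/130, -5776/845, 425/169)ᵀ = (1/2, -3/5, 1)ᵀ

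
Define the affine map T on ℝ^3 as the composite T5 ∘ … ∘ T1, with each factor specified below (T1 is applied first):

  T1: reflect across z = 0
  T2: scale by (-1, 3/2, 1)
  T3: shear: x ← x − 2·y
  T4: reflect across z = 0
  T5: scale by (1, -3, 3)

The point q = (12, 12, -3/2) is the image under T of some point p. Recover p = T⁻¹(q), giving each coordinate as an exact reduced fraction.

p = (-4, -8/3, -1/2)

T1 = [1 0 0 0; 0 1 0 0; 0 0 -1 0; 0 0 0 1]
T2·T1 = [-1 0 0 0; 0 3/2 0 0; 0 0 -1 0; 0 0 0 1]
T3·…·T1 = [-1 -3 0 0; 0 3/2 0 0; 0 0 -1 0; 0 0 0 1]
T4·…·T1 = [-1 -3 0 0; 0 3/2 0 0; 0 0 1 0; 0 0 0 1]
T5·…·T1 = [-1 -3 0 0; 0 -9/2 0 0; 0 0 3 0; 0 0 0 1]
det M = 27/2; M⁻¹ = [-1 2/3 0 0; 0 -2/9 0 0; 0 0 1/3 0; 0 0 0 1]
M⁻¹ · (12, 12, -3/2)ᵀ = (-4, -8/3, -1/2)ᵀ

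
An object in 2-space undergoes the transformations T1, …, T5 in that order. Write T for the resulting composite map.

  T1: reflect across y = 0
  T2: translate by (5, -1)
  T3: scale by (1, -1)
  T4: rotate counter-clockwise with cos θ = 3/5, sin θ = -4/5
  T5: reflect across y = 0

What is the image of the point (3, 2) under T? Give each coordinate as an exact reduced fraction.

T1 reflect across y = 0: (3, 2) → (3, -2)
T2 translate by (5, -1): (3, -2) → (8, -3)
T3 scale by (1, -1): (8, -3) → (8, 3)
T4 rotate counter-clockwise with cos θ = 3/5, sin θ = -4/5: (8, 3) → (36/5, -23/5)
T5 reflect across y = 0: (36/5, -23/5) → (36/5, 23/5)

T(p) = (36/5, 23/5)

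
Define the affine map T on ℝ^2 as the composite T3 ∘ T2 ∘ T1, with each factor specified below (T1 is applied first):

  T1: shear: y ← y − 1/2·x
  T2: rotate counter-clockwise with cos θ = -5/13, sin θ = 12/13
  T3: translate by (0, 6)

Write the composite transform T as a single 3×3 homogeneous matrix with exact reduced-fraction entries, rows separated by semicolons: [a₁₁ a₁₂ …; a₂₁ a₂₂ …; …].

T1 = [1 0 0; -1/2 1 0; 0 0 1]
T2·T1 = [1/13 -12/13 0; 29/26 -5/13 0; 0 0 1]
T3·…·T1 = [1/13 -12/13 0; 29/26 -5/13 6; 0 0 1]

T = [1/13 -12/13 0; 29/26 -5/13 6; 0 0 1]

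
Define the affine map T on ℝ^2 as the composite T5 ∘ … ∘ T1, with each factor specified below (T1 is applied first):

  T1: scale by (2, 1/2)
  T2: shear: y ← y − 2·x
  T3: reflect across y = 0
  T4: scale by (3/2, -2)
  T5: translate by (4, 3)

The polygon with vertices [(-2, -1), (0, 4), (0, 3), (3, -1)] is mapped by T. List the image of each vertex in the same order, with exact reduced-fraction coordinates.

image vertices: (-2, 18), (4, 7), (4, 6), (13, -22)

T1 scale by (2, 1/2): (-2, -1) → (-4, -1/2); (0, 4) → (0, 2); (0, 3) → (0, 3/2); (3, -1) → (6, -1/2)
T2 shear: y ← y − 2·x: (-4, -1/2) → (-4, 15/2); (0, 2) → (0, 2); (0, 3/2) → (0, 3/2); (6, -1/2) → (6, -25/2)
T3 reflect across y = 0: (-4, 15/2) → (-4, -15/2); (0, 2) → (0, -2); (0, 3/2) → (0, -3/2); (6, -25/2) → (6, 25/2)
T4 scale by (3/2, -2): (-4, -15/2) → (-6, 15); (0, -2) → (0, 4); (0, -3/2) → (0, 3); (6, 25/2) → (9, -25)
T5 translate by (4, 3): (-6, 15) → (-2, 18); (0, 4) → (4, 7); (0, 3) → (4, 6); (9, -25) → (13, -22)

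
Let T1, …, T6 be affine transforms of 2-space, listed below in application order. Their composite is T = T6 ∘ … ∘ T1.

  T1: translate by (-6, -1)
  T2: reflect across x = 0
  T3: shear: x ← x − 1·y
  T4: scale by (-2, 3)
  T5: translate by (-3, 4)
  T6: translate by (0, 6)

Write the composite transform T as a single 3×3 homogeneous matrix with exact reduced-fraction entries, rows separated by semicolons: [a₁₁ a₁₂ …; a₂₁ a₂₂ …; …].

T = [2 2 -17; 0 3 7; 0 0 1]

T1 = [1 0 -6; 0 1 -1; 0 0 1]
T2·T1 = [-1 0 6; 0 1 -1; 0 0 1]
T3·…·T1 = [-1 -1 7; 0 1 -1; 0 0 1]
T4·…·T1 = [2 2 -14; 0 3 -3; 0 0 1]
T5·…·T1 = [2 2 -17; 0 3 1; 0 0 1]
T6·…·T1 = [2 2 -17; 0 3 7; 0 0 1]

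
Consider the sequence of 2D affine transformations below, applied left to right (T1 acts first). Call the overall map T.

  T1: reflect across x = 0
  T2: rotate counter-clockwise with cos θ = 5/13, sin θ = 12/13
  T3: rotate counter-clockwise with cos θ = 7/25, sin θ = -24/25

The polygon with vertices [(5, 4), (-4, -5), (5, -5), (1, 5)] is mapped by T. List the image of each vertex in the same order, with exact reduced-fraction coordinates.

image vertices: (-1471/325, 1472/325), (1112/325, -1759/325), (-359/65, -287/65), (-11/25, 127/25)

T1 reflect across x = 0: (5, 4) → (-5, 4); (-4, -5) → (4, -5); (5, -5) → (-5, -5); (1, 5) → (-1, 5)
T2 rotate counter-clockwise with cos θ = 5/13, sin θ = 12/13: (-5, 4) → (-73/13, -40/13); (4, -5) → (80/13, 23/13); (-5, -5) → (35/13, -85/13); (-1, 5) → (-5, 1)
T3 rotate counter-clockwise with cos θ = 7/25, sin θ = -24/25: (-73/13, -40/13) → (-1471/325, 1472/325); (80/13, 23/13) → (1112/325, -1759/325); (35/13, -85/13) → (-359/65, -287/65); (-5, 1) → (-11/25, 127/25)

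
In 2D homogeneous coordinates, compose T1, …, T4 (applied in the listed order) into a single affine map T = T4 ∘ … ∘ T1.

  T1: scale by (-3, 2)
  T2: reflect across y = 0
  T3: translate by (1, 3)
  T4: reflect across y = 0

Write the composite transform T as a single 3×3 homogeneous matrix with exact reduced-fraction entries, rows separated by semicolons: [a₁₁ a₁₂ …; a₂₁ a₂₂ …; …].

T = [-3 0 1; 0 2 -3; 0 0 1]

T1 = [-3 0 0; 0 2 0; 0 0 1]
T2·T1 = [-3 0 0; 0 -2 0; 0 0 1]
T3·…·T1 = [-3 0 1; 0 -2 3; 0 0 1]
T4·…·T1 = [-3 0 1; 0 2 -3; 0 0 1]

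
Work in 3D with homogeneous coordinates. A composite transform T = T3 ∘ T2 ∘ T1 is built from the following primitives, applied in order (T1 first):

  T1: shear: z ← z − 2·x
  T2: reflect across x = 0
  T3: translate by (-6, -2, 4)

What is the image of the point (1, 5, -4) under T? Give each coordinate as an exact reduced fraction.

T1 shear: z ← z − 2·x: (1, 5, -4) → (1, 5, -6)
T2 reflect across x = 0: (1, 5, -6) → (-1, 5, -6)
T3 translate by (-6, -2, 4): (-1, 5, -6) → (-7, 3, -2)

T(p) = (-7, 3, -2)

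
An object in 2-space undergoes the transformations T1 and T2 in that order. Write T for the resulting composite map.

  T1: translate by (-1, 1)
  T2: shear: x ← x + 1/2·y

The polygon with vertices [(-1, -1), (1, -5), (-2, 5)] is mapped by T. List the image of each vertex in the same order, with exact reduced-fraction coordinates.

T1 translate by (-1, 1): (-1, -1) → (-2, 0); (1, -5) → (0, -4); (-2, 5) → (-3, 6)
T2 shear: x ← x + 1/2·y: (-2, 0) → (-2, 0); (0, -4) → (-2, -4); (-3, 6) → (0, 6)

image vertices: (-2, 0), (-2, -4), (0, 6)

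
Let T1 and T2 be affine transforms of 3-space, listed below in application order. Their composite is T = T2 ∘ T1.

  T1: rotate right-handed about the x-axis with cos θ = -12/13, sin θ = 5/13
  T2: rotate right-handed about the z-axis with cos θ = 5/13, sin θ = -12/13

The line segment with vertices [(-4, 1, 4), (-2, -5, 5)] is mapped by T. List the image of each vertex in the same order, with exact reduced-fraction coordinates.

image vertices: (-644/169, 464/169, -43/13), (290/169, 487/169, -85/13)

T1 rotate right-handed about the x-axis with cos θ = -12/13, sin θ = 5/13: (-4, 1, 4) → (-4, -32/13, -43/13); (-2, -5, 5) → (-2, 35/13, -85/13)
T2 rotate right-handed about the z-axis with cos θ = 5/13, sin θ = -12/13: (-4, -32/13, -43/13) → (-644/169, 464/169, -43/13); (-2, 35/13, -85/13) → (290/169, 487/169, -85/13)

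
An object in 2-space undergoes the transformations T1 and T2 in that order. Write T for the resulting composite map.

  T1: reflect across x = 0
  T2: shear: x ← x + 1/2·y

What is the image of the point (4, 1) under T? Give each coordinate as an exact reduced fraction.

T1 reflect across x = 0: (4, 1) → (-4, 1)
T2 shear: x ← x + 1/2·y: (-4, 1) → (-7/2, 1)

T(p) = (-7/2, 1)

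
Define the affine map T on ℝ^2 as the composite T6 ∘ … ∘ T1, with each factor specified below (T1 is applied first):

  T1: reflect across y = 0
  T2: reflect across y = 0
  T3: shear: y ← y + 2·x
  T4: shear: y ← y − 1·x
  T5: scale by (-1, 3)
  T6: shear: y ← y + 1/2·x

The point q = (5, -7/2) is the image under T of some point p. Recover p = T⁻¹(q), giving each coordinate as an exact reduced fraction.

p = (-5, 3)

T1 = [1 0 0; 0 -1 0; 0 0 1]
T2·T1 = [1 0 0; 0 1 0; 0 0 1]
T3·…·T1 = [1 0 0; 2 1 0; 0 0 1]
T4·…·T1 = [1 0 0; 1 1 0; 0 0 1]
T5·…·T1 = [-1 0 0; 3 3 0; 0 0 1]
T6·…·T1 = [-1 0 0; 5/2 3 0; 0 0 1]
det M = -3; M⁻¹ = [-1 0 0; 5/6 1/3 0; 0 0 1]
M⁻¹ · (5, -7/2)ᵀ = (-5, 3)ᵀ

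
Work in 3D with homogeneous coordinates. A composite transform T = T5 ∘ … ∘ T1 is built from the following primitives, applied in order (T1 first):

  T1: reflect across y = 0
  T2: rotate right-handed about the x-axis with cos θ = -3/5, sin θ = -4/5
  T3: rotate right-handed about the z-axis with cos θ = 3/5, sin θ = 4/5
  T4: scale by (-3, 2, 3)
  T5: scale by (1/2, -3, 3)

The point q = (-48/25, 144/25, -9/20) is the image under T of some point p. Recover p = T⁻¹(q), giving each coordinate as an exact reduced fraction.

T1 = [1 0 0 0; 0 -1 0 0; 0 0 1 0; 0 0 0 1]
T2·T1 = [1 0 0 0; 0 3/5 4/5 0; 0 4/5 -3/5 0; 0 0 0 1]
T3·…·T1 = [3/5 -12/25 -16/25 0; 4/5 9/25 12/25 0; 0 4/5 -3/5 0; 0 0 0 1]
T4·…·T1 = [-9/5 36/25 48/25 0; 8/5 18/25 24/25 0; 0 12/5 -9/5 0; 0 0 0 1]
T5·…·T1 = [-9/10 18/25 24/25 0; -24/5 -54/25 -72/25 0; 0 36/5 -27/5 0; 0 0 0 1]
det M = -81; M⁻¹ = [-2/5 -2/15 0 0; 8/25 -3/50 4/45 0; 32/75 -2/25 -1/15 0; 0 0 0 1]
M⁻¹ · (-48/25, 144/25, -9/20)ᵀ = (0, -1, -5/4)ᵀ

p = (0, -1, -5/4)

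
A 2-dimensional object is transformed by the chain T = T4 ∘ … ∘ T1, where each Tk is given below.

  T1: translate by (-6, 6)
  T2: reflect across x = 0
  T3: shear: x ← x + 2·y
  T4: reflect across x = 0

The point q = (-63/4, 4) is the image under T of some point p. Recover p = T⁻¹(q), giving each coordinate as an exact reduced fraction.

p = (-7/4, -2)

T1 = [1 0 -6; 0 1 6; 0 0 1]
T2·T1 = [-1 0 6; 0 1 6; 0 0 1]
T3·…·T1 = [-1 2 18; 0 1 6; 0 0 1]
T4·…·T1 = [1 -2 -18; 0 1 6; 0 0 1]
det M = 1; M⁻¹ = [1 2 6; 0 1 -6; 0 0 1]
M⁻¹ · (-63/4, 4)ᵀ = (-7/4, -2)ᵀ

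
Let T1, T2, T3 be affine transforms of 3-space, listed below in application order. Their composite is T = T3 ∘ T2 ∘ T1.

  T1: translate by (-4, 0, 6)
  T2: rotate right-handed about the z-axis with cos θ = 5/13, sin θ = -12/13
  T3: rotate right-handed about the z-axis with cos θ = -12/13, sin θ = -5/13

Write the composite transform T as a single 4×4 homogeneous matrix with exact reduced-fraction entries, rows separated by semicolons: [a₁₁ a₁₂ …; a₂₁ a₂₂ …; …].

T1 = [1 0 0 -4; 0 1 0 0; 0 0 1 6; 0 0 0 1]
T2·T1 = [5/13 12/13 0 -20/13; -12/13 5/13 0 48/13; 0 0 1 6; 0 0 0 1]
T3·…·T1 = [-120/169 -119/169 0 480/169; 119/169 -120/169 0 -476/169; 0 0 1 6; 0 0 0 1]

T = [-120/169 -119/169 0 480/169; 119/169 -120/169 0 -476/169; 0 0 1 6; 0 0 0 1]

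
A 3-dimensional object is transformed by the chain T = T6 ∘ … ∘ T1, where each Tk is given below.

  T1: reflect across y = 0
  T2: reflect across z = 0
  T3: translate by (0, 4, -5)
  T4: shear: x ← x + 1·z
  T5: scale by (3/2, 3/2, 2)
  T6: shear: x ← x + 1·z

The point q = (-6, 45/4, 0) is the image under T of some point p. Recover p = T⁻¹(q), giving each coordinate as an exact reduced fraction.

T1 = [1 0 0 0; 0 -1 0 0; 0 0 1 0; 0 0 0 1]
T2·T1 = [1 0 0 0; 0 -1 0 0; 0 0 -1 0; 0 0 0 1]
T3·…·T1 = [1 0 0 0; 0 -1 0 4; 0 0 -1 -5; 0 0 0 1]
T4·…·T1 = [1 0 -1 -5; 0 -1 0 4; 0 0 -1 -5; 0 0 0 1]
T5·…·T1 = [3/2 0 -3/2 -15/2; 0 -3/2 0 6; 0 0 -2 -10; 0 0 0 1]
T6·…·T1 = [3/2 0 -7/2 -35/2; 0 -3/2 0 6; 0 0 -2 -10; 0 0 0 1]
det M = 9/2; M⁻¹ = [2/3 0 -7/6 0; 0 -2/3 0 4; 0 0 -1/2 -5; 0 0 0 1]
M⁻¹ · (-6, 45/4, 0)ᵀ = (-4, -7/2, -5)ᵀ

p = (-4, -7/2, -5)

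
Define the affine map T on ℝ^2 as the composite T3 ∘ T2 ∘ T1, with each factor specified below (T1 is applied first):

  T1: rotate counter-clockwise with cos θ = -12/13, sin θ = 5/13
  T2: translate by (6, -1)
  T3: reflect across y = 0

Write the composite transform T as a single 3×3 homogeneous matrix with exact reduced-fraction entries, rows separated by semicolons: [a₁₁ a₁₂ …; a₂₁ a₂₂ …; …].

T1 = [-12/13 -5/13 0; 5/13 -12/13 0; 0 0 1]
T2·T1 = [-12/13 -5/13 6; 5/13 -12/13 -1; 0 0 1]
T3·…·T1 = [-12/13 -5/13 6; -5/13 12/13 1; 0 0 1]

T = [-12/13 -5/13 6; -5/13 12/13 1; 0 0 1]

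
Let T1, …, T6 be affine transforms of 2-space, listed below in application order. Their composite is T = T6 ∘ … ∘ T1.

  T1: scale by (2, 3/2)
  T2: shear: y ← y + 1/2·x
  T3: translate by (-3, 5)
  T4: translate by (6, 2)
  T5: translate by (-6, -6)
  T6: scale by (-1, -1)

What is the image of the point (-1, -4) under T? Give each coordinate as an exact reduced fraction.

T1 scale by (2, 3/2): (-1, -4) → (-2, -6)
T2 shear: y ← y + 1/2·x: (-2, -6) → (-2, -7)
T3 translate by (-3, 5): (-2, -7) → (-5, -2)
T4 translate by (6, 2): (-5, -2) → (1, 0)
T5 translate by (-6, -6): (1, 0) → (-5, -6)
T6 scale by (-1, -1): (-5, -6) → (5, 6)

T(p) = (5, 6)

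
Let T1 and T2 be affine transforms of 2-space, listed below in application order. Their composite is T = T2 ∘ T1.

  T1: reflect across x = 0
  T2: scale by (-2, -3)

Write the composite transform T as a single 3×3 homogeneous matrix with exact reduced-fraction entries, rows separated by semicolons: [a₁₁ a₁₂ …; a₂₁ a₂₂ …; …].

T1 = [-1 0 0; 0 1 0; 0 0 1]
T2·T1 = [2 0 0; 0 -3 0; 0 0 1]

T = [2 0 0; 0 -3 0; 0 0 1]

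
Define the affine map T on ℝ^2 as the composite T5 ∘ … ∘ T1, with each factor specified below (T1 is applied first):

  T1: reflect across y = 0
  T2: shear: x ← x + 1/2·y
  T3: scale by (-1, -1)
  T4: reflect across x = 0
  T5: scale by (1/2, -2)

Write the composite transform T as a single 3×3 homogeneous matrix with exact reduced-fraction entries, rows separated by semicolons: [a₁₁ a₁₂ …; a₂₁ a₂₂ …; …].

T1 = [1 0 0; 0 -1 0; 0 0 1]
T2·T1 = [1 -1/2 0; 0 -1 0; 0 0 1]
T3·…·T1 = [-1 1/2 0; 0 1 0; 0 0 1]
T4·…·T1 = [1 -1/2 0; 0 1 0; 0 0 1]
T5·…·T1 = [1/2 -1/4 0; 0 -2 0; 0 0 1]

T = [1/2 -1/4 0; 0 -2 0; 0 0 1]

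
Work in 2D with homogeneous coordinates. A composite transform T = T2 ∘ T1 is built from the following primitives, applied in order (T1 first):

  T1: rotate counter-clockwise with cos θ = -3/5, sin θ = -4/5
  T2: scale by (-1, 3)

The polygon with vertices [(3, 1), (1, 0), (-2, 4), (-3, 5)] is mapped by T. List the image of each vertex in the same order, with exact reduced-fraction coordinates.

image vertices: (1, -9), (3/5, -12/5), (-22/5, -12/5), (-29/5, -9/5)

T1 rotate counter-clockwise with cos θ = -3/5, sin θ = -4/5: (3, 1) → (-1, -3); (1, 0) → (-3/5, -4/5); (-2, 4) → (22/5, -4/5); (-3, 5) → (29/5, -3/5)
T2 scale by (-1, 3): (-1, -3) → (1, -9); (-3/5, -4/5) → (3/5, -12/5); (22/5, -4/5) → (-22/5, -12/5); (29/5, -3/5) → (-29/5, -9/5)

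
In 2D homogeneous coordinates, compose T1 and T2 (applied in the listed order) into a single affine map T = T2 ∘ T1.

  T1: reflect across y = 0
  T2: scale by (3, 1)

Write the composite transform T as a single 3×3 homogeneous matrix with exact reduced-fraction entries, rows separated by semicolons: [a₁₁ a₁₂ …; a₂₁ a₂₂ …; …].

T = [3 0 0; 0 -1 0; 0 0 1]

T1 = [1 0 0; 0 -1 0; 0 0 1]
T2·T1 = [3 0 0; 0 -1 0; 0 0 1]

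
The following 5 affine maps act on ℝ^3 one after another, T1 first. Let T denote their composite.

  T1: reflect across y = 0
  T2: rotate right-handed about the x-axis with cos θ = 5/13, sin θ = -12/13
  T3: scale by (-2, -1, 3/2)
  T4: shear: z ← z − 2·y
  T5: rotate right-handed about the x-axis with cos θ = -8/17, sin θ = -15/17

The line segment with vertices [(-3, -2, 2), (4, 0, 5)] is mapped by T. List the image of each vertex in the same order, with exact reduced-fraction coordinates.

image vertices: (6, 977/221, 134/221), (-8, 5685/442, -360/221)

T1 reflect across y = 0: (-3, -2, 2) → (-3, 2, 2); (4, 0, 5) → (4, 0, 5)
T2 rotate right-handed about the x-axis with cos θ = 5/13, sin θ = -12/13: (-3, 2, 2) → (-3, 34/13, -14/13); (4, 0, 5) → (4, 60/13, 25/13)
T3 scale by (-2, -1, 3/2): (-3, 34/13, -14/13) → (6, -34/13, -21/13); (4, 60/13, 25/13) → (-8, -60/13, 75/26)
T4 shear: z ← z − 2·y: (6, -34/13, -21/13) → (6, -34/13, 47/13); (-8, -60/13, 75/26) → (-8, -60/13, 315/26)
T5 rotate right-handed about the x-axis with cos θ = -8/17, sin θ = -15/17: (6, -34/13, 47/13) → (6, 977/221, 134/221); (-8, -60/13, 315/26) → (-8, 5685/442, -360/221)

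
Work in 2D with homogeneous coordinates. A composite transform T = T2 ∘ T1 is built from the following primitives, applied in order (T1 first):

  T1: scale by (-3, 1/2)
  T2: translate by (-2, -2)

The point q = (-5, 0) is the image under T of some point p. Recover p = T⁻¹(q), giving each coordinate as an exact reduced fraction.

p = (1, 4)

T1 = [-3 0 0; 0 1/2 0; 0 0 1]
T2·T1 = [-3 0 -2; 0 1/2 -2; 0 0 1]
det M = -3/2; M⁻¹ = [-1/3 0 -2/3; 0 2 4; 0 0 1]
M⁻¹ · (-5, 0)ᵀ = (1, 4)ᵀ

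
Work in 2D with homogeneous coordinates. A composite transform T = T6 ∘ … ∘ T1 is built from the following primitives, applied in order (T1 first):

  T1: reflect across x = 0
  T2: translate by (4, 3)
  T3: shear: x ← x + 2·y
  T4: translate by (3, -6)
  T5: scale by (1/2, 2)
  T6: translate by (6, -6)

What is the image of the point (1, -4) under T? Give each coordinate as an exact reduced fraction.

T(p) = (8, -20)

T1 reflect across x = 0: (1, -4) → (-1, -4)
T2 translate by (4, 3): (-1, -4) → (3, -1)
T3 shear: x ← x + 2·y: (3, -1) → (1, -1)
T4 translate by (3, -6): (1, -1) → (4, -7)
T5 scale by (1/2, 2): (4, -7) → (2, -14)
T6 translate by (6, -6): (2, -14) → (8, -20)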